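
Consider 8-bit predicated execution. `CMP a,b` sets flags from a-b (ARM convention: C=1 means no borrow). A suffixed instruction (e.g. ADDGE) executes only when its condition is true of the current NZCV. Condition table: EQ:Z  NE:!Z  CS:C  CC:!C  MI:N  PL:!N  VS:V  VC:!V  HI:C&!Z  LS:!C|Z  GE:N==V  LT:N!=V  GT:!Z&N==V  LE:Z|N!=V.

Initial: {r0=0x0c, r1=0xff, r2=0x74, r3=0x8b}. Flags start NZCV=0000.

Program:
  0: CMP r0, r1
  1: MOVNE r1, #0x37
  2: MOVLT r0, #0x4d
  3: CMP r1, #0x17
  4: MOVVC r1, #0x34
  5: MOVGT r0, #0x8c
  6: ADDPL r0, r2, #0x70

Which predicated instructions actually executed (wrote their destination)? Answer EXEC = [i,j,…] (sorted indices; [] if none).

EXEC = [1,4,5,6]

[0] flags=0000 → (cmp)
[1] flags=0000 NE?T → r1=0x37
[2] flags=0000 LT?F → skip
[3] flags=0010 → (cmp)
[4] flags=0010 VC?T → r1=0x34
[5] flags=0010 GT?T → r0=0x8c
[6] flags=0010 PL?T → r0=0xe4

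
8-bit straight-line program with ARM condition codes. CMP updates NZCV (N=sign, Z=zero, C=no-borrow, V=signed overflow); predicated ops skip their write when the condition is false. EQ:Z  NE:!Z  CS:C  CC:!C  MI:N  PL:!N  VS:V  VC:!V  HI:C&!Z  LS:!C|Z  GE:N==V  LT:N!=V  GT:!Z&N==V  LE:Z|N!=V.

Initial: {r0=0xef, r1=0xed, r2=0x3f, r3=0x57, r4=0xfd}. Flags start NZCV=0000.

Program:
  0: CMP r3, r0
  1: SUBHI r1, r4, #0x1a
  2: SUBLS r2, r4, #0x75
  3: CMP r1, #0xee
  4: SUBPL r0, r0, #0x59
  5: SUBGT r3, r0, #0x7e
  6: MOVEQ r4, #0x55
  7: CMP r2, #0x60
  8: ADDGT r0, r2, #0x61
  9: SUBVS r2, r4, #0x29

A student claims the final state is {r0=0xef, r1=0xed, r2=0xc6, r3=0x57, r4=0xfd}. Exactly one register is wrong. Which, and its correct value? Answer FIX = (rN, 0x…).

0: ✓ CMP  NZCV=0000
1: · SUBHI
2: ✓ SUBLS  r2←0x88
3: ✓ CMP  NZCV=1000
4: · SUBPL
5: · SUBGT
6: · MOVEQ
7: ✓ CMP  NZCV=0011
8: · ADDGT
9: ✓ SUBVS  r2←0xd4

FIX = (r2, 0xd4)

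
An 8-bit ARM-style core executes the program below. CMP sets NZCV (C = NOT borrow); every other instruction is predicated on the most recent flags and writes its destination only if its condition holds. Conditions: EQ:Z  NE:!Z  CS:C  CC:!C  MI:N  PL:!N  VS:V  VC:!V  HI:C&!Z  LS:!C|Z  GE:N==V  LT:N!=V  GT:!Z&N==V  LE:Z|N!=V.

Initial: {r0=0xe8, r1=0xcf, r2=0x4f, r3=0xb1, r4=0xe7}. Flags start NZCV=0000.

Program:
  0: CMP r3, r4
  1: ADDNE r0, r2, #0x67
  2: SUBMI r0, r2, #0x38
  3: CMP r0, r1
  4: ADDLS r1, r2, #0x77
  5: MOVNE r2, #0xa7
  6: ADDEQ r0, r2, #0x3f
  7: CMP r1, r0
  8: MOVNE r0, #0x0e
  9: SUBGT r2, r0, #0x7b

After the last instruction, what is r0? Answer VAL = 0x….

VAL = 0x0e

[0] flags=1000 → (cmp)
[1] flags=1000 NE?T → r0=0xb6
[2] flags=1000 MI?T → r0=0x17
[3] flags=0000 → (cmp)
[4] flags=0000 LS?T → r1=0xc6
[5] flags=0000 NE?T → r2=0xa7
[6] flags=0000 EQ?F → skip
[7] flags=1010 → (cmp)
[8] flags=1010 NE?T → r0=0x0e
[9] flags=1010 GT?F → skip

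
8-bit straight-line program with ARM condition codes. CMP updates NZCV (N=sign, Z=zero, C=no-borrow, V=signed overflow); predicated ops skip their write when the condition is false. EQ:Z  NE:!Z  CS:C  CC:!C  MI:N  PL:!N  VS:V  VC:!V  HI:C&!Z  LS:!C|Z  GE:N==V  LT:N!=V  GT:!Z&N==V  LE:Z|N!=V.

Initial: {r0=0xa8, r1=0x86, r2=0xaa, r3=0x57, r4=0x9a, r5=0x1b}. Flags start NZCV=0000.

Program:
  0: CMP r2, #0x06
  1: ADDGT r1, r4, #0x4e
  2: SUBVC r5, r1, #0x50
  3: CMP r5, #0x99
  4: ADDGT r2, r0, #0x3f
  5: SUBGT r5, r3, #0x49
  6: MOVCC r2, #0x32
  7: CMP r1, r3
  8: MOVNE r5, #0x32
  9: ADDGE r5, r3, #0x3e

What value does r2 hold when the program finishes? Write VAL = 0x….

0: ✓ CMP  NZCV=1010
1: · ADDGT
2: ✓ SUBVC  r5←0x36
3: ✓ CMP  NZCV=1001
4: ✓ ADDGT  r2←0xe7
5: ✓ SUBGT  r5←0x0e
6: ✓ MOVCC  r2←0x32
7: ✓ CMP  NZCV=0011
8: ✓ MOVNE  r5←0x32
9: · ADDGE

VAL = 0x32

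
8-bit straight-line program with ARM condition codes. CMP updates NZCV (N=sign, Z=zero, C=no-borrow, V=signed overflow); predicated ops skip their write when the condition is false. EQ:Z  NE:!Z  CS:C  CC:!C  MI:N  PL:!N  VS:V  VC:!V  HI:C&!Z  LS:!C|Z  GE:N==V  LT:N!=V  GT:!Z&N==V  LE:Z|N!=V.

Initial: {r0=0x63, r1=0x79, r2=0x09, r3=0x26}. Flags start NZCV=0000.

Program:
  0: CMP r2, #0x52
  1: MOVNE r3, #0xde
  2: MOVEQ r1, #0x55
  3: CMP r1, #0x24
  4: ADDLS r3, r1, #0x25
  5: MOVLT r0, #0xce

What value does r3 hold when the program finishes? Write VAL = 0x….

VAL = 0xde

[0] flags=1000 → (cmp)
[1] flags=1000 NE?T → r3=0xde
[2] flags=1000 EQ?F → skip
[3] flags=0010 → (cmp)
[4] flags=0010 LS?F → skip
[5] flags=0010 LT?F → skip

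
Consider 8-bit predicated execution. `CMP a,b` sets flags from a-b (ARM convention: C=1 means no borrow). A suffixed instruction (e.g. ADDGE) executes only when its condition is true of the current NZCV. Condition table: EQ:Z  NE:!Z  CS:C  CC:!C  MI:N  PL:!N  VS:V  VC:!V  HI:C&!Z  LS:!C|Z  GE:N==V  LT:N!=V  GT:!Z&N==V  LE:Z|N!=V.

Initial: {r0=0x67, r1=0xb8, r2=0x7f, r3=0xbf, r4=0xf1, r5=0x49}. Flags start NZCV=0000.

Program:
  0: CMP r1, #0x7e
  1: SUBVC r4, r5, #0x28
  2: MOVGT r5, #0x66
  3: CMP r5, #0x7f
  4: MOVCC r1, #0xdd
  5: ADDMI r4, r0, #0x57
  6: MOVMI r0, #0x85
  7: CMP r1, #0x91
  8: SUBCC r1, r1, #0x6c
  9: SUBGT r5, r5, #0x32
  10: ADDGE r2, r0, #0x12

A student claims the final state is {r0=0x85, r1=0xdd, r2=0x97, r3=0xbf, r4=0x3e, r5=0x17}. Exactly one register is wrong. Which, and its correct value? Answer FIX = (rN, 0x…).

0: ✓ CMP  NZCV=0011
1: · SUBVC
2: · MOVGT
3: ✓ CMP  NZCV=1000
4: ✓ MOVCC  r1←0xdd
5: ✓ ADDMI  r4←0xbe
6: ✓ MOVMI  r0←0x85
7: ✓ CMP  NZCV=0010
8: · SUBCC
9: ✓ SUBGT  r5←0x17
10: ✓ ADDGE  r2←0x97

FIX = (r4, 0xbe)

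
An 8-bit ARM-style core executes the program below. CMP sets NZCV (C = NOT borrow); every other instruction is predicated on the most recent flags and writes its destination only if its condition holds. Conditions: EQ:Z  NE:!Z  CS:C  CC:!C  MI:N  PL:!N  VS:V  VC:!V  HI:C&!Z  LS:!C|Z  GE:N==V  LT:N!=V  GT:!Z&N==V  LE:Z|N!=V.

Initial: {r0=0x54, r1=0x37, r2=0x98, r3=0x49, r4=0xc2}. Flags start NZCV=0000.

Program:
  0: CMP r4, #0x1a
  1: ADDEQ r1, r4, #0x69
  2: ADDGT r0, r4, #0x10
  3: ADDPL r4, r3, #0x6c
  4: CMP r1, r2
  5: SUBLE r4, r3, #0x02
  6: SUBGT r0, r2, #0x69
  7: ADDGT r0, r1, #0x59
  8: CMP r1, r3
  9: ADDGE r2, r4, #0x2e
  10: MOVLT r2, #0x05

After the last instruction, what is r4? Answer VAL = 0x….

VAL = 0xc2

[0] flags=1010 → (cmp)
[1] flags=1010 EQ?F → skip
[2] flags=1010 GT?F → skip
[3] flags=1010 PL?F → skip
[4] flags=1001 → (cmp)
[5] flags=1001 LE?F → skip
[6] flags=1001 GT?T → r0=0x2f
[7] flags=1001 GT?T → r0=0x90
[8] flags=1000 → (cmp)
[9] flags=1000 GE?F → skip
[10] flags=1000 LT?T → r2=0x05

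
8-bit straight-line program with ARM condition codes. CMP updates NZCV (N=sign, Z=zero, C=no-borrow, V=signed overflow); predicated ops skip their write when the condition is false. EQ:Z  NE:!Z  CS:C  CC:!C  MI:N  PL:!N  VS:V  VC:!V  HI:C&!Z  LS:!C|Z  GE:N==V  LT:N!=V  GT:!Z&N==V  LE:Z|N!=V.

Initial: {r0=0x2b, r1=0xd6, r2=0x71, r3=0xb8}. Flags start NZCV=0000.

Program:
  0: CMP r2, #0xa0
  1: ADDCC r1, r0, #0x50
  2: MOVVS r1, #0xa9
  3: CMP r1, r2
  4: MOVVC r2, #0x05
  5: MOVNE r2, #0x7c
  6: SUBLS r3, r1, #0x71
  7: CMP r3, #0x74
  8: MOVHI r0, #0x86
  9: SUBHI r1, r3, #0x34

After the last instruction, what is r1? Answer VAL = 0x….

[0] flags=1001 → (cmp)
[1] flags=1001 CC?T → r1=0x7b
[2] flags=1001 VS?T → r1=0xa9
[3] flags=0011 → (cmp)
[4] flags=0011 VC?F → skip
[5] flags=0011 NE?T → r2=0x7c
[6] flags=0011 LS?F → skip
[7] flags=0011 → (cmp)
[8] flags=0011 HI?T → r0=0x86
[9] flags=0011 HI?T → r1=0x84

VAL = 0x84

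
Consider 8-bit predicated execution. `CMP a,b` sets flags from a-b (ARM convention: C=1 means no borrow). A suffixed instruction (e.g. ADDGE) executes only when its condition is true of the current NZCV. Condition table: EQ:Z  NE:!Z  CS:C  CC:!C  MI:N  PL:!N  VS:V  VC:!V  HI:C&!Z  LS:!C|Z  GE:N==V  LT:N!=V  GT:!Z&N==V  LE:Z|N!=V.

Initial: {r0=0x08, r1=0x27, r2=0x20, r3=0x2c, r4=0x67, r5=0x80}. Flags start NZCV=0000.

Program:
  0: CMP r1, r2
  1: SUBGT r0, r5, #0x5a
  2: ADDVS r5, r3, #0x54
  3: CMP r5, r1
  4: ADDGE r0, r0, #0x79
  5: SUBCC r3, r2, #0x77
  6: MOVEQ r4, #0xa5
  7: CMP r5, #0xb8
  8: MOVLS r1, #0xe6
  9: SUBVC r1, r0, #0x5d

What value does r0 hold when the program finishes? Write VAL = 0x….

VAL = 0x26

[0] flags=0010 → (cmp)
[1] flags=0010 GT?T → r0=0x26
[2] flags=0010 VS?F → skip
[3] flags=0011 → (cmp)
[4] flags=0011 GE?F → skip
[5] flags=0011 CC?F → skip
[6] flags=0011 EQ?F → skip
[7] flags=1000 → (cmp)
[8] flags=1000 LS?T → r1=0xe6
[9] flags=1000 VC?T → r1=0xc9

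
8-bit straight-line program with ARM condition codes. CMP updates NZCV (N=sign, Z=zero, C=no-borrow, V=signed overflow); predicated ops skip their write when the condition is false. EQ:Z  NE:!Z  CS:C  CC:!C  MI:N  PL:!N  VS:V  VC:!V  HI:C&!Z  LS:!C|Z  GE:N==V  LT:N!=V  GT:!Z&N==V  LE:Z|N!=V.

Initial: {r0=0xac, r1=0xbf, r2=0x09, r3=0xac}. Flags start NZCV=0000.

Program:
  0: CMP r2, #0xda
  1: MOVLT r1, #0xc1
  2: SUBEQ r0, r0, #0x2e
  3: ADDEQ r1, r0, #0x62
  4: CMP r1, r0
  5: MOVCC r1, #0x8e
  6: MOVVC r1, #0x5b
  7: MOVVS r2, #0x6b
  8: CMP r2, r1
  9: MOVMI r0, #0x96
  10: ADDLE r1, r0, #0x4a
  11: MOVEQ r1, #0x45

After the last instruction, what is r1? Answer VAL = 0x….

VAL = 0xe0

[0] flags=0000 → (cmp)
[1] flags=0000 LT?F → skip
[2] flags=0000 EQ?F → skip
[3] flags=0000 EQ?F → skip
[4] flags=0010 → (cmp)
[5] flags=0010 CC?F → skip
[6] flags=0010 VC?T → r1=0x5b
[7] flags=0010 VS?F → skip
[8] flags=1000 → (cmp)
[9] flags=1000 MI?T → r0=0x96
[10] flags=1000 LE?T → r1=0xe0
[11] flags=1000 EQ?F → skip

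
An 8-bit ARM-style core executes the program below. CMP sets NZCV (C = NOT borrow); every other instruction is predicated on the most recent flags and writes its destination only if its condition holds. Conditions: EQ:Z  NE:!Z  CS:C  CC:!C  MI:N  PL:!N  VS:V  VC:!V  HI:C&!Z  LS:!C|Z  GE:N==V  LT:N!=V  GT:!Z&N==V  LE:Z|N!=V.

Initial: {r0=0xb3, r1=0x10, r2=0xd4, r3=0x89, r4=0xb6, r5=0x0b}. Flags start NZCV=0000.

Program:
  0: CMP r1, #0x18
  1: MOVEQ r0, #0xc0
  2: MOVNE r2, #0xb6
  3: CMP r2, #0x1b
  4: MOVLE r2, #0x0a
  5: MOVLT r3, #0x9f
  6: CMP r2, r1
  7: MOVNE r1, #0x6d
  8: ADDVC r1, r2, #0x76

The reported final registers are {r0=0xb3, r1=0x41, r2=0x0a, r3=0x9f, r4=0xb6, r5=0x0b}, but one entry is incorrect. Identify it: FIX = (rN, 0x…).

0: ✓ CMP  NZCV=1000
1: · MOVEQ
2: ✓ MOVNE  r2←0xb6
3: ✓ CMP  NZCV=1010
4: ✓ MOVLE  r2←0x0a
5: ✓ MOVLT  r3←0x9f
6: ✓ CMP  NZCV=1000
7: ✓ MOVNE  r1←0x6d
8: ✓ ADDVC  r1←0x80

FIX = (r1, 0x80)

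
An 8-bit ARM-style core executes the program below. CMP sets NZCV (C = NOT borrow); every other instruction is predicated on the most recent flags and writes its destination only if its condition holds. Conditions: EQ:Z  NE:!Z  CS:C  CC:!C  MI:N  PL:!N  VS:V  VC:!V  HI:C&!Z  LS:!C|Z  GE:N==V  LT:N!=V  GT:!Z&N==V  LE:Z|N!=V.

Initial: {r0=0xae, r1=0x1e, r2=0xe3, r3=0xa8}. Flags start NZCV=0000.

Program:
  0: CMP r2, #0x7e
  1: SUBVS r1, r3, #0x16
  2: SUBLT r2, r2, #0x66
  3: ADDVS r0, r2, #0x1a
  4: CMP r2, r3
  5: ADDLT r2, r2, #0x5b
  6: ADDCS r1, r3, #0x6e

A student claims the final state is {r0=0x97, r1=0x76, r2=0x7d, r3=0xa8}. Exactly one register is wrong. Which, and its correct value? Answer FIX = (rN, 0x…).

FIX = (r1, 0x92)

[0] flags=0011 → (cmp)
[1] flags=0011 VS?T → r1=0x92
[2] flags=0011 LT?T → r2=0x7d
[3] flags=0011 VS?T → r0=0x97
[4] flags=1001 → (cmp)
[5] flags=1001 LT?F → skip
[6] flags=1001 CS?F → skip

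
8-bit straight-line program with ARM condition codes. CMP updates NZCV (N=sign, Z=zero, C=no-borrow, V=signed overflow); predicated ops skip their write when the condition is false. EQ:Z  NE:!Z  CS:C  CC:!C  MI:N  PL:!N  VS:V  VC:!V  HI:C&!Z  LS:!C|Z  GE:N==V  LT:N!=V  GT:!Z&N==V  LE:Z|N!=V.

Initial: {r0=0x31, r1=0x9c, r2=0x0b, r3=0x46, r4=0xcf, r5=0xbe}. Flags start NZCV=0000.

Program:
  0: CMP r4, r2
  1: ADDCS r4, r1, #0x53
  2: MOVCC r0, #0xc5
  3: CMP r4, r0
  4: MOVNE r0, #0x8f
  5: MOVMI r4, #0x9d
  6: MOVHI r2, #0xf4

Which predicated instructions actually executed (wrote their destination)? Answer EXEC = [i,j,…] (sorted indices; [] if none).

0: ✓ CMP  NZCV=1010
1: ✓ ADDCS  r4←0xef
2: · MOVCC
3: ✓ CMP  NZCV=1010
4: ✓ MOVNE  r0←0x8f
5: ✓ MOVMI  r4←0x9d
6: ✓ MOVHI  r2←0xf4

EXEC = [1,4,5,6]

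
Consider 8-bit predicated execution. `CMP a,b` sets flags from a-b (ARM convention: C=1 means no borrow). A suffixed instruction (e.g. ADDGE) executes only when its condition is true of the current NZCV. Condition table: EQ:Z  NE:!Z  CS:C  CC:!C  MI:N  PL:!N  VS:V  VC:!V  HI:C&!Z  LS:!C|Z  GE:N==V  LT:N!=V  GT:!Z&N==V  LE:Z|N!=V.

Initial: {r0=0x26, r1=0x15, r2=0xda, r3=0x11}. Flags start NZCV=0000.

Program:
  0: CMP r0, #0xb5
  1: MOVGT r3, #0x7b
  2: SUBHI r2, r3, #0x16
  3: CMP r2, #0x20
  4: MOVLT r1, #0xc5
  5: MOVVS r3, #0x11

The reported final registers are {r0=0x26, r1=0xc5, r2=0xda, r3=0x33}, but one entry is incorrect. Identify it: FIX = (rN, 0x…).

FIX = (r3, 0x7b)

[0] flags=0000 → (cmp)
[1] flags=0000 GT?T → r3=0x7b
[2] flags=0000 HI?F → skip
[3] flags=1010 → (cmp)
[4] flags=1010 LT?T → r1=0xc5
[5] flags=1010 VS?F → skip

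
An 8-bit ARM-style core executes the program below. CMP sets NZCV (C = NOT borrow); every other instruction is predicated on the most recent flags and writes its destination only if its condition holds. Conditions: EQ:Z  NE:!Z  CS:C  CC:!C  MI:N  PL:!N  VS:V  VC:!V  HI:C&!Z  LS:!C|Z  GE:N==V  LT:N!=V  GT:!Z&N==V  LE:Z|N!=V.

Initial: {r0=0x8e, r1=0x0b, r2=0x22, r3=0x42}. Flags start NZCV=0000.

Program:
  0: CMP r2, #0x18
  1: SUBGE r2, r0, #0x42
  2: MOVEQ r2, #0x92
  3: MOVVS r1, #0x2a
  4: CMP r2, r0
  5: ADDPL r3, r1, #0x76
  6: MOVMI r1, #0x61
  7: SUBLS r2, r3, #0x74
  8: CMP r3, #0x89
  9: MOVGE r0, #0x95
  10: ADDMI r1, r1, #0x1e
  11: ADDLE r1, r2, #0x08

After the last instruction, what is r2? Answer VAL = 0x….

[0] flags=0010 → (cmp)
[1] flags=0010 GE?T → r2=0x4c
[2] flags=0010 EQ?F → skip
[3] flags=0010 VS?F → skip
[4] flags=1001 → (cmp)
[5] flags=1001 PL?F → skip
[6] flags=1001 MI?T → r1=0x61
[7] flags=1001 LS?T → r2=0xce
[8] flags=1001 → (cmp)
[9] flags=1001 GE?T → r0=0x95
[10] flags=1001 MI?T → r1=0x7f
[11] flags=1001 LE?F → skip

VAL = 0xce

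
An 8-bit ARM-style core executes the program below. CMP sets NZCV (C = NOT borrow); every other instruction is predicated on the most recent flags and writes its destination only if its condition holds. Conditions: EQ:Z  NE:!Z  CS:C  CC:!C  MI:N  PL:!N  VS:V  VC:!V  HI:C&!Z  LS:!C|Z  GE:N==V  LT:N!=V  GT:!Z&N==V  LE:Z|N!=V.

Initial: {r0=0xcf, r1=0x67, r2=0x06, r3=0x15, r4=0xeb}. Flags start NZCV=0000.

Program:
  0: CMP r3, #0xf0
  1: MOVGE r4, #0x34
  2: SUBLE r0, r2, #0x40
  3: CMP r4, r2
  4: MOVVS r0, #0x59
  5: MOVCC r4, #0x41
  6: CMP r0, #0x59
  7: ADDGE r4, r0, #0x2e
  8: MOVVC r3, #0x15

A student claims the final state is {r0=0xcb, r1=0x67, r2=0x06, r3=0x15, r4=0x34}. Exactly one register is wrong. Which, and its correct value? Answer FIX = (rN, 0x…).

FIX = (r0, 0xcf)

0: ✓ CMP  NZCV=0000
1: ✓ MOVGE  r4←0x34
2: · SUBLE
3: ✓ CMP  NZCV=0010
4: · MOVVS
5: · MOVCC
6: ✓ CMP  NZCV=0011
7: · ADDGE
8: · MOVVC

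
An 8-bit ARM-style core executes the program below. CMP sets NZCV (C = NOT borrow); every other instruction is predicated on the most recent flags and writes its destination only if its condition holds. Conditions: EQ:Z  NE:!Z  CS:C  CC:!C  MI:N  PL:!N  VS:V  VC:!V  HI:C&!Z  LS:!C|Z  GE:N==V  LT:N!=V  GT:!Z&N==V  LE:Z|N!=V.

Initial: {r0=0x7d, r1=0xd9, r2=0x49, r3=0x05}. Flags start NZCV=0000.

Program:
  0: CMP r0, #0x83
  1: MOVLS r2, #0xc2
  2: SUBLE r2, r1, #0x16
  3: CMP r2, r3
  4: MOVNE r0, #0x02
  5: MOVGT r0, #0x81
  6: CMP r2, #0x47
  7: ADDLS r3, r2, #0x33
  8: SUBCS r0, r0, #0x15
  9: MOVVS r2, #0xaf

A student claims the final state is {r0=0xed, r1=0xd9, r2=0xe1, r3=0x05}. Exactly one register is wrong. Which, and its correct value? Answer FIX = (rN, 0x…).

FIX = (r2, 0xaf)

[0] flags=1001 → (cmp)
[1] flags=1001 LS?T → r2=0xc2
[2] flags=1001 LE?F → skip
[3] flags=1010 → (cmp)
[4] flags=1010 NE?T → r0=0x02
[5] flags=1010 GT?F → skip
[6] flags=0011 → (cmp)
[7] flags=0011 LS?F → skip
[8] flags=0011 CS?T → r0=0xed
[9] flags=0011 VS?T → r2=0xaf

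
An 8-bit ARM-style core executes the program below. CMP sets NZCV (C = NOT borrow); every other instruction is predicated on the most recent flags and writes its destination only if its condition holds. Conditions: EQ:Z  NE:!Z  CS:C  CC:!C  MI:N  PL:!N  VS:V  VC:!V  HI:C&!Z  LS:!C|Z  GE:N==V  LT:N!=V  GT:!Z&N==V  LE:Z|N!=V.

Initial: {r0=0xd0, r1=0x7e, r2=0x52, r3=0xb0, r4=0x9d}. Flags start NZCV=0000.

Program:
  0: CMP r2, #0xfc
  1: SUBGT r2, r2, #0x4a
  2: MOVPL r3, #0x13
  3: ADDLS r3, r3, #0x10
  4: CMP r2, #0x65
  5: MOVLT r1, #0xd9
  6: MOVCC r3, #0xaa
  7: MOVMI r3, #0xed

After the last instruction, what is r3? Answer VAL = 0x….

VAL = 0xed

[0] flags=0000 → (cmp)
[1] flags=0000 GT?T → r2=0x08
[2] flags=0000 PL?T → r3=0x13
[3] flags=0000 LS?T → r3=0x23
[4] flags=1000 → (cmp)
[5] flags=1000 LT?T → r1=0xd9
[6] flags=1000 CC?T → r3=0xaa
[7] flags=1000 MI?T → r3=0xed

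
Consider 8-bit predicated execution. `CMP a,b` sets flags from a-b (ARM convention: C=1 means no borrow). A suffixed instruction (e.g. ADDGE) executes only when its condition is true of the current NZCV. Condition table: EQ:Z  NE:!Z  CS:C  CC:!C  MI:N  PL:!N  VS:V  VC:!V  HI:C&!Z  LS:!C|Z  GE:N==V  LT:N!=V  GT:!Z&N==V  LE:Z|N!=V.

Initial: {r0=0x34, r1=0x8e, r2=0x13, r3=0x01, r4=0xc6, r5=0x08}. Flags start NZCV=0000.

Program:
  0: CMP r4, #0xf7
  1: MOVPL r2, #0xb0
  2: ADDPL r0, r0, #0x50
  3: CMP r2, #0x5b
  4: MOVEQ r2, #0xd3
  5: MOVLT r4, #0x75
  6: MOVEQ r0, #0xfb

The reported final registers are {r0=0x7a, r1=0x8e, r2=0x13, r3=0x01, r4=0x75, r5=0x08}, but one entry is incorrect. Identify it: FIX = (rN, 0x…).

0: ✓ CMP  NZCV=1000
1: · MOVPL
2: · ADDPL
3: ✓ CMP  NZCV=1000
4: · MOVEQ
5: ✓ MOVLT  r4←0x75
6: · MOVEQ

FIX = (r0, 0x34)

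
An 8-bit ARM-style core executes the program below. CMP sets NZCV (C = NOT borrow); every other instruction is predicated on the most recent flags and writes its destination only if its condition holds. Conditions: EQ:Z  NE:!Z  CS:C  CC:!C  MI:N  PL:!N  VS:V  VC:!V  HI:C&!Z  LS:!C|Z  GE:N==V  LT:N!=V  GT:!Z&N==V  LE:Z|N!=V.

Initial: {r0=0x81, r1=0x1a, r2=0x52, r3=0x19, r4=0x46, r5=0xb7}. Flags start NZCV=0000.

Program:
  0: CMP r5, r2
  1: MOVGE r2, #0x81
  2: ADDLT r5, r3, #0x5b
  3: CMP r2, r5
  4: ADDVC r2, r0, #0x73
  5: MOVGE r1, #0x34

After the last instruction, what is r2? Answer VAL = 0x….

[0] flags=0011 → (cmp)
[1] flags=0011 GE?F → skip
[2] flags=0011 LT?T → r5=0x74
[3] flags=1000 → (cmp)
[4] flags=1000 VC?T → r2=0xf4
[5] flags=1000 GE?F → skip

VAL = 0xf4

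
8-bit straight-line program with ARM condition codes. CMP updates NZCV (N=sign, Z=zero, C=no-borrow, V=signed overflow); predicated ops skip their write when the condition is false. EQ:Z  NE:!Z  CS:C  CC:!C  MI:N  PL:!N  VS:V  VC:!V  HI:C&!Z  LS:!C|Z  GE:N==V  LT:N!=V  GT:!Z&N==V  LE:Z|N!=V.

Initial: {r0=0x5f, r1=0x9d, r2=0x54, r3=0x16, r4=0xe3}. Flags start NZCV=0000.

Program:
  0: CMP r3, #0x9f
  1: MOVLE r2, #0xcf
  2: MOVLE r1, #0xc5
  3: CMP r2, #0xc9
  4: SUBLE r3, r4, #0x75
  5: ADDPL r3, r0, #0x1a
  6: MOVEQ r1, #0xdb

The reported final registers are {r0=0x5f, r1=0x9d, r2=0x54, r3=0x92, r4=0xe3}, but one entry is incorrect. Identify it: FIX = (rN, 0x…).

0: ✓ CMP  NZCV=0000
1: · MOVLE
2: · MOVLE
3: ✓ CMP  NZCV=1001
4: · SUBLE
5: · ADDPL
6: · MOVEQ

FIX = (r3, 0x16)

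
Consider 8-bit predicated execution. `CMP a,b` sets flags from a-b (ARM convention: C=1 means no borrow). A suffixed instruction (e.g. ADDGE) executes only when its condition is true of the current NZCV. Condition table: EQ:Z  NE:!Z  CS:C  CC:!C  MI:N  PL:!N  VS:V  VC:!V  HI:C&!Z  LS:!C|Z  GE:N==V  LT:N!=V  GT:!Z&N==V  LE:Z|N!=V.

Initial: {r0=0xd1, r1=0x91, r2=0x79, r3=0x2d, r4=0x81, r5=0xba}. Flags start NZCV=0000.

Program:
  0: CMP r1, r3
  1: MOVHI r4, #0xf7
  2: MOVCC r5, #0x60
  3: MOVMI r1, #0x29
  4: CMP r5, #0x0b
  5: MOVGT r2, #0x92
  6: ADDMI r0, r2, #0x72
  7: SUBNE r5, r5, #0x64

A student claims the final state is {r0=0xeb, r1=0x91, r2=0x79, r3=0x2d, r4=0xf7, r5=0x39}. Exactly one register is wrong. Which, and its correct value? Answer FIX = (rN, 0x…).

0: ✓ CMP  NZCV=0011
1: ✓ MOVHI  r4←0xf7
2: · MOVCC
3: · MOVMI
4: ✓ CMP  NZCV=1010
5: · MOVGT
6: ✓ ADDMI  r0←0xeb
7: ✓ SUBNE  r5←0x56

FIX = (r5, 0x56)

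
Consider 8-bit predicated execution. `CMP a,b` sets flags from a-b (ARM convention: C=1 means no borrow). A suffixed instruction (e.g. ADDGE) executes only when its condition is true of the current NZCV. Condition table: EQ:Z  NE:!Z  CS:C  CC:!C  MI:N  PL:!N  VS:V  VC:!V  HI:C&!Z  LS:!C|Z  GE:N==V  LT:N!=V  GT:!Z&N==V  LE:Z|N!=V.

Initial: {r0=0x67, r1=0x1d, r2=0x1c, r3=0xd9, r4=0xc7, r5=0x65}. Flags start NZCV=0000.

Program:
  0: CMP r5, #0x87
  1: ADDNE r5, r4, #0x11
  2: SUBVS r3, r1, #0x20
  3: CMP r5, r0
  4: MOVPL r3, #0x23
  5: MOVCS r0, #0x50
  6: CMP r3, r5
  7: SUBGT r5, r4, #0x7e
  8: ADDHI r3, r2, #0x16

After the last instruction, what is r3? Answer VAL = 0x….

0: ✓ CMP  NZCV=1001
1: ✓ ADDNE  r5←0xd8
2: ✓ SUBVS  r3←0xfd
3: ✓ CMP  NZCV=0011
4: ✓ MOVPL  r3←0x23
5: ✓ MOVCS  r0←0x50
6: ✓ CMP  NZCV=0000
7: ✓ SUBGT  r5←0x49
8: · ADDHI

VAL = 0x23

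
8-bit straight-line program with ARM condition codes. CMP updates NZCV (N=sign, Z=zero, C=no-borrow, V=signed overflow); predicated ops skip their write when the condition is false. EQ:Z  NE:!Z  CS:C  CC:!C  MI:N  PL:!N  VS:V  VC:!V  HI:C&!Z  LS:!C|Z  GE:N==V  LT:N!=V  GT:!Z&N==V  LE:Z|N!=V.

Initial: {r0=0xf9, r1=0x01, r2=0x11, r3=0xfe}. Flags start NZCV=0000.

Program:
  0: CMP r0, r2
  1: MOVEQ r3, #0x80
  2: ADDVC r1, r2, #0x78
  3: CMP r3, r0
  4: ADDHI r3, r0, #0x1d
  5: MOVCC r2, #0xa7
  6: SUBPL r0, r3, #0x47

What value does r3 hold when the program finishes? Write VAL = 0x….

[0] flags=1010 → (cmp)
[1] flags=1010 EQ?F → skip
[2] flags=1010 VC?T → r1=0x89
[3] flags=0010 → (cmp)
[4] flags=0010 HI?T → r3=0x16
[5] flags=0010 CC?F → skip
[6] flags=0010 PL?T → r0=0xcf

VAL = 0x16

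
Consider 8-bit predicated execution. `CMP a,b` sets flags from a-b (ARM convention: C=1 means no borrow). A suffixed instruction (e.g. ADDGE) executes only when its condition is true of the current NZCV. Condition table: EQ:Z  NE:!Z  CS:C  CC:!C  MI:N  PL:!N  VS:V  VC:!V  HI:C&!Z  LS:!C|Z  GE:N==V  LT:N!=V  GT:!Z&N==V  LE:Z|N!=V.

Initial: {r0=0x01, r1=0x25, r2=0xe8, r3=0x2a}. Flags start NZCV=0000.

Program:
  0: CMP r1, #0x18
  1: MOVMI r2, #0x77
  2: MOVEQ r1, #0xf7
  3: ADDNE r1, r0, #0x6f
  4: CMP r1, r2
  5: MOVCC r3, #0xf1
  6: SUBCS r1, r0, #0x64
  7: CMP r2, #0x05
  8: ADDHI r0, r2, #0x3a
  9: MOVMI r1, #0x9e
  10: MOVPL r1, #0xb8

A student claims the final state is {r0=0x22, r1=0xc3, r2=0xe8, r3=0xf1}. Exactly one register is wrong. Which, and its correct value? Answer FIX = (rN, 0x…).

[0] flags=0010 → (cmp)
[1] flags=0010 MI?F → skip
[2] flags=0010 EQ?F → skip
[3] flags=0010 NE?T → r1=0x70
[4] flags=1001 → (cmp)
[5] flags=1001 CC?T → r3=0xf1
[6] flags=1001 CS?F → skip
[7] flags=1010 → (cmp)
[8] flags=1010 HI?T → r0=0x22
[9] flags=1010 MI?T → r1=0x9e
[10] flags=1010 PL?F → skip

FIX = (r1, 0x9e)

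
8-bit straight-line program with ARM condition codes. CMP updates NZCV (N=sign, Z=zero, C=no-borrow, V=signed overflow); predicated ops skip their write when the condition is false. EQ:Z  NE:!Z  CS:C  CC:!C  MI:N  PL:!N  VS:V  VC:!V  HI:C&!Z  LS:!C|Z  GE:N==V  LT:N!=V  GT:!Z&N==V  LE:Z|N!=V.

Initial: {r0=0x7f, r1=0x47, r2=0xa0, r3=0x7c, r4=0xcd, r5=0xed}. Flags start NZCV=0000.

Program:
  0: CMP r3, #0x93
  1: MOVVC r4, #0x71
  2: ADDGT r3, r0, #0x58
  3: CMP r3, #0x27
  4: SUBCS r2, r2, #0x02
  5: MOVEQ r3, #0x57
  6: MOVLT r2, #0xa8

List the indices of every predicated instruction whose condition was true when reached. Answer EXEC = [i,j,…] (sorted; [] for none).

0: ✓ CMP  NZCV=1001
1: · MOVVC
2: ✓ ADDGT  r3←0xd7
3: ✓ CMP  NZCV=1010
4: ✓ SUBCS  r2←0x9e
5: · MOVEQ
6: ✓ MOVLT  r2←0xa8

EXEC = [2,4,6]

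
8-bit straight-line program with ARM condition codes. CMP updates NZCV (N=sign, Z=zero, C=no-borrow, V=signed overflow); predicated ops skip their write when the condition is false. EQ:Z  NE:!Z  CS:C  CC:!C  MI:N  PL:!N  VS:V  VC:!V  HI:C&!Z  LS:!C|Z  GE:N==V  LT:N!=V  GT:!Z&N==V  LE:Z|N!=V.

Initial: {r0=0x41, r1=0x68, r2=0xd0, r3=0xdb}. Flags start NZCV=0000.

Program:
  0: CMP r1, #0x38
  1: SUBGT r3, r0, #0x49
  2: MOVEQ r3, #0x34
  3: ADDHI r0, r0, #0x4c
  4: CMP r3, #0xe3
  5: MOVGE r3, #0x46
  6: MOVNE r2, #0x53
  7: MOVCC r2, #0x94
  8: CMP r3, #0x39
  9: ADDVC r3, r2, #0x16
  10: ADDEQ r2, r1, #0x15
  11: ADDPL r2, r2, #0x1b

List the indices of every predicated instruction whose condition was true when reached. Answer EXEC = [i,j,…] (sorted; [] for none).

EXEC = [1,3,5,6,9,11]

[0] flags=0010 → (cmp)
[1] flags=0010 GT?T → r3=0xf8
[2] flags=0010 EQ?F → skip
[3] flags=0010 HI?T → r0=0x8d
[4] flags=0010 → (cmp)
[5] flags=0010 GE?T → r3=0x46
[6] flags=0010 NE?T → r2=0x53
[7] flags=0010 CC?F → skip
[8] flags=0010 → (cmp)
[9] flags=0010 VC?T → r3=0x69
[10] flags=0010 EQ?F → skip
[11] flags=0010 PL?T → r2=0x6e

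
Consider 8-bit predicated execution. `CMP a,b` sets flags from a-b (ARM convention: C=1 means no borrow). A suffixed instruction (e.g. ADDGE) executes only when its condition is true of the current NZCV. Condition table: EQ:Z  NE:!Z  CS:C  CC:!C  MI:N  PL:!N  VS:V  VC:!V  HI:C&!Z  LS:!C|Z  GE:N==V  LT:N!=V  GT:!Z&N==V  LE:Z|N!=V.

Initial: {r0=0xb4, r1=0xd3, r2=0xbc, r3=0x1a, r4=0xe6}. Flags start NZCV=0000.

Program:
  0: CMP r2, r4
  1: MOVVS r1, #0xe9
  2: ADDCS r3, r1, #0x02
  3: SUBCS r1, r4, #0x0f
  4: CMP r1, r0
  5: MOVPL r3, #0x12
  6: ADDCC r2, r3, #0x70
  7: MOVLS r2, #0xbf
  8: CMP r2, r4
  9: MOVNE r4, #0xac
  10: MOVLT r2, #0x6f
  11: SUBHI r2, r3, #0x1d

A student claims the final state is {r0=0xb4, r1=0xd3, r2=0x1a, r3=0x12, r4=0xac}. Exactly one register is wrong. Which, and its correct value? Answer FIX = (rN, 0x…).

FIX = (r2, 0x6f)

[0] flags=1000 → (cmp)
[1] flags=1000 VS?F → skip
[2] flags=1000 CS?F → skip
[3] flags=1000 CS?F → skip
[4] flags=0010 → (cmp)
[5] flags=0010 PL?T → r3=0x12
[6] flags=0010 CC?F → skip
[7] flags=0010 LS?F → skip
[8] flags=1000 → (cmp)
[9] flags=1000 NE?T → r4=0xac
[10] flags=1000 LT?T → r2=0x6f
[11] flags=1000 HI?F → skip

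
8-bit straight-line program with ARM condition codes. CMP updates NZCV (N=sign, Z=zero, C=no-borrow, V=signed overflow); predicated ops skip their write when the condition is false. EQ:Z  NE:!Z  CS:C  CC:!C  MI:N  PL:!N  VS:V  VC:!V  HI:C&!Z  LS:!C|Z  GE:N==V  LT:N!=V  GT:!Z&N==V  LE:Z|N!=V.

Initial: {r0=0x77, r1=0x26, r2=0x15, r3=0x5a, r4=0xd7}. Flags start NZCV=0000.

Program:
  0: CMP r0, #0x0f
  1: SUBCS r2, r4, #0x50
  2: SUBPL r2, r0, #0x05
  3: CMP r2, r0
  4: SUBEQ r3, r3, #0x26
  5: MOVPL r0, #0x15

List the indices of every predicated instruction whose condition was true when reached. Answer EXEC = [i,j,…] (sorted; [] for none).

EXEC = [1,2]

[0] flags=0010 → (cmp)
[1] flags=0010 CS?T → r2=0x87
[2] flags=0010 PL?T → r2=0x72
[3] flags=1000 → (cmp)
[4] flags=1000 EQ?F → skip
[5] flags=1000 PL?F → skip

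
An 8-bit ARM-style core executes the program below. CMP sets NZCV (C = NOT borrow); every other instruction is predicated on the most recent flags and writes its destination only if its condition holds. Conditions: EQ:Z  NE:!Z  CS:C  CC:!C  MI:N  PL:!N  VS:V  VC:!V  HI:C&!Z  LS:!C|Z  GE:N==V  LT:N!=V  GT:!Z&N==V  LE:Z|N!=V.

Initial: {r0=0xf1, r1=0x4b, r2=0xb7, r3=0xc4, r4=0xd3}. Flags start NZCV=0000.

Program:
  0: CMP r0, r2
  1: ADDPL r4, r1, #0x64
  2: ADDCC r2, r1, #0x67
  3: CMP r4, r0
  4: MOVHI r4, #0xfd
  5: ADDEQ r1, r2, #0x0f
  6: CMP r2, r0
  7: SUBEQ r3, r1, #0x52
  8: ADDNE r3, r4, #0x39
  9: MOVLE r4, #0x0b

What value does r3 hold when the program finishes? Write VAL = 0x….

VAL = 0xe8

0: ✓ CMP  NZCV=0010
1: ✓ ADDPL  r4←0xaf
2: · ADDCC
3: ✓ CMP  NZCV=1000
4: · MOVHI
5: · ADDEQ
6: ✓ CMP  NZCV=1000
7: · SUBEQ
8: ✓ ADDNE  r3←0xe8
9: ✓ MOVLE  r4←0x0b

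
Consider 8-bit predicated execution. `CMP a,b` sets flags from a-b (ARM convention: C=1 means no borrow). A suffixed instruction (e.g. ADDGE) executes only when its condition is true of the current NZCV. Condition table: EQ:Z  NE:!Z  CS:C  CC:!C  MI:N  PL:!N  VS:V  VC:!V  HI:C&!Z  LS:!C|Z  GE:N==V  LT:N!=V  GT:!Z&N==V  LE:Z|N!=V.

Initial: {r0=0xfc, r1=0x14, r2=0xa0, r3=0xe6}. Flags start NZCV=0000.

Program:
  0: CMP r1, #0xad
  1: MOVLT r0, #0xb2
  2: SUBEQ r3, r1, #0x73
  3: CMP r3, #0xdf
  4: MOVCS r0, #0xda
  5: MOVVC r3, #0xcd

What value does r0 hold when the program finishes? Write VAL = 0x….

VAL = 0xda

0: ✓ CMP  NZCV=0000
1: · MOVLT
2: · SUBEQ
3: ✓ CMP  NZCV=0010
4: ✓ MOVCS  r0←0xda
5: ✓ MOVVC  r3←0xcd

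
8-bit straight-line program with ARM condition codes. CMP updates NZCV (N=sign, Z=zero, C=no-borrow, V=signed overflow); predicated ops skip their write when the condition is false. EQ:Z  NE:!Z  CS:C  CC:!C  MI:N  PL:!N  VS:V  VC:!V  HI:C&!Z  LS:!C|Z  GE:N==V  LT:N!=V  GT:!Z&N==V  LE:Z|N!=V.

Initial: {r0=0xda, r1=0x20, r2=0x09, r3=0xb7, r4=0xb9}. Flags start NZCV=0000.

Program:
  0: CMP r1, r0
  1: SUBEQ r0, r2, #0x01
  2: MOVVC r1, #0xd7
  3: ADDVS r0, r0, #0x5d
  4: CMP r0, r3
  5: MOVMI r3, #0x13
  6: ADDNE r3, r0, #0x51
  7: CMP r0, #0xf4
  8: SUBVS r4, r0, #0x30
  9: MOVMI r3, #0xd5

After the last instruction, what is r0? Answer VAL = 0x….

[0] flags=0000 → (cmp)
[1] flags=0000 EQ?F → skip
[2] flags=0000 VC?T → r1=0xd7
[3] flags=0000 VS?F → skip
[4] flags=0010 → (cmp)
[5] flags=0010 MI?F → skip
[6] flags=0010 NE?T → r3=0x2b
[7] flags=1000 → (cmp)
[8] flags=1000 VS?F → skip
[9] flags=1000 MI?T → r3=0xd5

VAL = 0xda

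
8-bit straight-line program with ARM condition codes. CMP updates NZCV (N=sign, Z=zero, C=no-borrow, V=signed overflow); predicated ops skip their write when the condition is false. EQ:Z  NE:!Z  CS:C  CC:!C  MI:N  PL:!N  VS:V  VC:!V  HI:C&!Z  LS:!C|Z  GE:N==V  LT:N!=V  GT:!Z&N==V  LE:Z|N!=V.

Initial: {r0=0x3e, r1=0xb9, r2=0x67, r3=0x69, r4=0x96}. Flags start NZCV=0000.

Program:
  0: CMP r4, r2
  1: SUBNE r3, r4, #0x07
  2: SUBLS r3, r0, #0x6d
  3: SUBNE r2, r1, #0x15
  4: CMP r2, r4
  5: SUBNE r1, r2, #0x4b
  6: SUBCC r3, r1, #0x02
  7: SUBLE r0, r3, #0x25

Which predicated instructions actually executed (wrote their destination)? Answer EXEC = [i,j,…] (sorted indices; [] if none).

EXEC = [1,3,5]

[0] flags=0011 → (cmp)
[1] flags=0011 NE?T → r3=0x8f
[2] flags=0011 LS?F → skip
[3] flags=0011 NE?T → r2=0xa4
[4] flags=0010 → (cmp)
[5] flags=0010 NE?T → r1=0x59
[6] flags=0010 CC?F → skip
[7] flags=0010 LE?F → skip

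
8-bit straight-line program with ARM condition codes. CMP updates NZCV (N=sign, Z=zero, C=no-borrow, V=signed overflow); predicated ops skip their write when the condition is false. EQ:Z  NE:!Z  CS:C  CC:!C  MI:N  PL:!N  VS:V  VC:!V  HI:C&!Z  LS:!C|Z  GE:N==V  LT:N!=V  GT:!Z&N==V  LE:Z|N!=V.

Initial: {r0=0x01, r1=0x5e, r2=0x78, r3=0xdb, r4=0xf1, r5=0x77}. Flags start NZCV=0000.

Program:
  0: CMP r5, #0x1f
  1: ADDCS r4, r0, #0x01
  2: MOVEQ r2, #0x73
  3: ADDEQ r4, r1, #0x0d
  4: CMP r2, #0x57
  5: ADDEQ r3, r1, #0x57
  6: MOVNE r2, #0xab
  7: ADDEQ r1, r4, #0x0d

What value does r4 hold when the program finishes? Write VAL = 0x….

VAL = 0x02

[0] flags=0010 → (cmp)
[1] flags=0010 CS?T → r4=0x02
[2] flags=0010 EQ?F → skip
[3] flags=0010 EQ?F → skip
[4] flags=0010 → (cmp)
[5] flags=0010 EQ?F → skip
[6] flags=0010 NE?T → r2=0xab
[7] flags=0010 EQ?F → skip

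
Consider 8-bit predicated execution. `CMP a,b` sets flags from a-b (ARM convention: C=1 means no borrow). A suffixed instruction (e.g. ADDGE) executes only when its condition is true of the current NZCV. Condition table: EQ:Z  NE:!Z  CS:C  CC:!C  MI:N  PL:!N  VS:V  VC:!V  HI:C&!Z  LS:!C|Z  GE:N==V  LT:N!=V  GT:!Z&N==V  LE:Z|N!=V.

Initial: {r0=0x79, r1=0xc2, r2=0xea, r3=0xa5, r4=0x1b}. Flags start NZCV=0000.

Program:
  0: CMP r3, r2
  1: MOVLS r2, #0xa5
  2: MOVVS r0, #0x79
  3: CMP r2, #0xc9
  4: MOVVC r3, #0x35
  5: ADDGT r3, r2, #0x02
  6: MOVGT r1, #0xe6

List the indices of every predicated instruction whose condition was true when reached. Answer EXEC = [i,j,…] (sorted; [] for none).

0: ✓ CMP  NZCV=1000
1: ✓ MOVLS  r2←0xa5
2: · MOVVS
3: ✓ CMP  NZCV=1000
4: ✓ MOVVC  r3←0x35
5: · ADDGT
6: · MOVGT

EXEC = [1,4]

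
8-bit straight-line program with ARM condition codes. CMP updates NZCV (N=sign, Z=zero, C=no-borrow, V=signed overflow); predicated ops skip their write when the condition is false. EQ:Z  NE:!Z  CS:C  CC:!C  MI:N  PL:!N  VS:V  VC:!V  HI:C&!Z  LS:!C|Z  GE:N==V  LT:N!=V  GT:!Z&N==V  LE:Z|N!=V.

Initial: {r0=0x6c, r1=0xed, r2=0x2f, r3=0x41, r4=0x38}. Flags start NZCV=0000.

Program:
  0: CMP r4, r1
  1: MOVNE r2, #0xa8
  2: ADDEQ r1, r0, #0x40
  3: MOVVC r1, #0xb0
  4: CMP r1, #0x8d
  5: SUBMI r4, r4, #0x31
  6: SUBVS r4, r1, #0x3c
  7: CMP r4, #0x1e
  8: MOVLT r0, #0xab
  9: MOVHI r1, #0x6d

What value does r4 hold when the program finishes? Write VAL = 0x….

[0] flags=0000 → (cmp)
[1] flags=0000 NE?T → r2=0xa8
[2] flags=0000 EQ?F → skip
[3] flags=0000 VC?T → r1=0xb0
[4] flags=0010 → (cmp)
[5] flags=0010 MI?F → skip
[6] flags=0010 VS?F → skip
[7] flags=0010 → (cmp)
[8] flags=0010 LT?F → skip
[9] flags=0010 HI?T → r1=0x6d

VAL = 0x38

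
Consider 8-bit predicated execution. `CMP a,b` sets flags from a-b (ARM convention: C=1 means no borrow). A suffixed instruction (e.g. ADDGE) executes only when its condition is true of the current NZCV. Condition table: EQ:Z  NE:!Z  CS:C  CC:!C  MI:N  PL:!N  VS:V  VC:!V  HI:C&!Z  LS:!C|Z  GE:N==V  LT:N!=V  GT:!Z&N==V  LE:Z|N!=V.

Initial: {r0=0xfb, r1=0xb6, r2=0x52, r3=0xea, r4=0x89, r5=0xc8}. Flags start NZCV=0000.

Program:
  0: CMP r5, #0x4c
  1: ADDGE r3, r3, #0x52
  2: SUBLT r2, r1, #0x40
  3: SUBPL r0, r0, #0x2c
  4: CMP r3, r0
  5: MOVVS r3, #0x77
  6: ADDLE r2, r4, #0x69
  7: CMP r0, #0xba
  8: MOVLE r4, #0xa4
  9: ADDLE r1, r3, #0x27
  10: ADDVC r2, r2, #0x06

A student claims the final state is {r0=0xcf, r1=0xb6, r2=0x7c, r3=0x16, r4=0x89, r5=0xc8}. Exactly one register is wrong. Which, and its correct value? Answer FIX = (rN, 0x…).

0: ✓ CMP  NZCV=0011
1: · ADDGE
2: ✓ SUBLT  r2←0x76
3: ✓ SUBPL  r0←0xcf
4: ✓ CMP  NZCV=0010
5: · MOVVS
6: · ADDLE
7: ✓ CMP  NZCV=0010
8: · MOVLE
9: · ADDLE
10: ✓ ADDVC  r2←0x7c

FIX = (r3, 0xea)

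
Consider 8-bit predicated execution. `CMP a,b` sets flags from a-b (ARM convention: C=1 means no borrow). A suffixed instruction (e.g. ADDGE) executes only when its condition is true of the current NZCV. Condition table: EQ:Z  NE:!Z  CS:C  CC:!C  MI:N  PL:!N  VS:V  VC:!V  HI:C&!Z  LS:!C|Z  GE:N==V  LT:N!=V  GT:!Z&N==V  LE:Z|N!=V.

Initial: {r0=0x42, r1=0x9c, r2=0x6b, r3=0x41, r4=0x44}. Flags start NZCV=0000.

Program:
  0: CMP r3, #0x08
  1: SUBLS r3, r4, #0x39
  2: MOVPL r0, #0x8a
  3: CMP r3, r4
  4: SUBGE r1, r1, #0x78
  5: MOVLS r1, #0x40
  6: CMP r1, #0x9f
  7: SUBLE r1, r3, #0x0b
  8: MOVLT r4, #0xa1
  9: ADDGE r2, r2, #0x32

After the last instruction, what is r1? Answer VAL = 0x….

VAL = 0x40

0: ✓ CMP  NZCV=0010
1: · SUBLS
2: ✓ MOVPL  r0←0x8a
3: ✓ CMP  NZCV=1000
4: · SUBGE
5: ✓ MOVLS  r1←0x40
6: ✓ CMP  NZCV=1001
7: · SUBLE
8: · MOVLT
9: ✓ ADDGE  r2←0x9d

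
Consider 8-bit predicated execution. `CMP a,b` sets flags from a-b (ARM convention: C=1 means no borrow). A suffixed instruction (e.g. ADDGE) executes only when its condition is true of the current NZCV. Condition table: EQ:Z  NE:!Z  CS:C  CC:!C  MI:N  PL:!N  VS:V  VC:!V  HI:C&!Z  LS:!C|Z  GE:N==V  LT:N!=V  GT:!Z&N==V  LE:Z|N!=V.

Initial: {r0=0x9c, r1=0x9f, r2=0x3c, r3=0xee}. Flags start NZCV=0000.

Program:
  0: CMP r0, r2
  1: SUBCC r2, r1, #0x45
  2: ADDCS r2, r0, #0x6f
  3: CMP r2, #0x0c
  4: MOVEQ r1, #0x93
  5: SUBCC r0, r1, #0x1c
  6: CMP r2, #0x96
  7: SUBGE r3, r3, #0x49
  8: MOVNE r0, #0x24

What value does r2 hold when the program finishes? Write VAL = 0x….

VAL = 0x0b

0: ✓ CMP  NZCV=0011
1: · SUBCC
2: ✓ ADDCS  r2←0x0b
3: ✓ CMP  NZCV=1000
4: · MOVEQ
5: ✓ SUBCC  r0←0x83
6: ✓ CMP  NZCV=0000
7: ✓ SUBGE  r3←0xa5
8: ✓ MOVNE  r0←0x24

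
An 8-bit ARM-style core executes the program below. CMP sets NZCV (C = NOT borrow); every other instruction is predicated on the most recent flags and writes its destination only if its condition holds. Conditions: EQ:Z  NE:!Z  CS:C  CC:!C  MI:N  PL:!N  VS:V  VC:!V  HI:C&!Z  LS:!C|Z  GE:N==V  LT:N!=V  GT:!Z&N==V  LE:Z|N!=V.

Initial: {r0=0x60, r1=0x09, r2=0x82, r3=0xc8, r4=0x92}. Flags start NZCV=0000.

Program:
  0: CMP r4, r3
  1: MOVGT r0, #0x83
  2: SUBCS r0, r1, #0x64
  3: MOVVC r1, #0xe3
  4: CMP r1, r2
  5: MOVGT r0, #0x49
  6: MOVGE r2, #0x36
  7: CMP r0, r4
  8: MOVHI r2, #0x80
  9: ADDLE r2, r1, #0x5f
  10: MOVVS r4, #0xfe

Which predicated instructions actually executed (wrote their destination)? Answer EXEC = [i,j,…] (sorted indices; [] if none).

EXEC = [3,5,6,10]

[0] flags=1000 → (cmp)
[1] flags=1000 GT?F → skip
[2] flags=1000 CS?F → skip
[3] flags=1000 VC?T → r1=0xe3
[4] flags=0010 → (cmp)
[5] flags=0010 GT?T → r0=0x49
[6] flags=0010 GE?T → r2=0x36
[7] flags=1001 → (cmp)
[8] flags=1001 HI?F → skip
[9] flags=1001 LE?F → skip
[10] flags=1001 VS?T → r4=0xfe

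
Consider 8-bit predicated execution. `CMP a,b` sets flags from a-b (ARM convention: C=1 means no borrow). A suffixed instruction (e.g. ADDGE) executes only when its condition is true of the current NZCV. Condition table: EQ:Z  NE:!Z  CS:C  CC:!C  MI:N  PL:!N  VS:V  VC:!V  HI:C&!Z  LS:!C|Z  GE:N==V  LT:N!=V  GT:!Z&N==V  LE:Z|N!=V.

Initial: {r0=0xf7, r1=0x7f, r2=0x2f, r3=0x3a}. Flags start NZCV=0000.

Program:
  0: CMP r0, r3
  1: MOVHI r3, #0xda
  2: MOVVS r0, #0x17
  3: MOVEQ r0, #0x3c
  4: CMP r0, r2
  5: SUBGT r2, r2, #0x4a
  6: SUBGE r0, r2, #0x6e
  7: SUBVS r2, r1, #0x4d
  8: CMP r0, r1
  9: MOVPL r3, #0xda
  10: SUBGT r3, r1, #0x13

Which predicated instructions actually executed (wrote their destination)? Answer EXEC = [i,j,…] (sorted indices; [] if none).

[0] flags=1010 → (cmp)
[1] flags=1010 HI?T → r3=0xda
[2] flags=1010 VS?F → skip
[3] flags=1010 EQ?F → skip
[4] flags=1010 → (cmp)
[5] flags=1010 GT?F → skip
[6] flags=1010 GE?F → skip
[7] flags=1010 VS?F → skip
[8] flags=0011 → (cmp)
[9] flags=0011 PL?T → r3=0xda
[10] flags=0011 GT?F → skip

EXEC = [1,9]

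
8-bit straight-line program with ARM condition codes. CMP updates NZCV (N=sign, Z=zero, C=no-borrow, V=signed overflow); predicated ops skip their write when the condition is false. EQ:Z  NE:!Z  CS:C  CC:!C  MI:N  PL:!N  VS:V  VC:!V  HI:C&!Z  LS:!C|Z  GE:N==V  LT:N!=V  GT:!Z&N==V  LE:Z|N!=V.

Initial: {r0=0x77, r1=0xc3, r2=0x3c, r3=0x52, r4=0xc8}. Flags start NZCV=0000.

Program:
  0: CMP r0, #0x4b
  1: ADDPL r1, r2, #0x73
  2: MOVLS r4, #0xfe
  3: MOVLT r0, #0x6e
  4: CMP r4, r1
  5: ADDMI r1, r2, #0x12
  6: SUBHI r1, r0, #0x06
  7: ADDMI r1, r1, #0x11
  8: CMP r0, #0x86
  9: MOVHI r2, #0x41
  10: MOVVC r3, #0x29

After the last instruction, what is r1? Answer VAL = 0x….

0: ✓ CMP  NZCV=0010
1: ✓ ADDPL  r1←0xaf
2: · MOVLS
3: · MOVLT
4: ✓ CMP  NZCV=0010
5: · ADDMI
6: ✓ SUBHI  r1←0x71
7: · ADDMI
8: ✓ CMP  NZCV=1001
9: · MOVHI
10: · MOVVC

VAL = 0x71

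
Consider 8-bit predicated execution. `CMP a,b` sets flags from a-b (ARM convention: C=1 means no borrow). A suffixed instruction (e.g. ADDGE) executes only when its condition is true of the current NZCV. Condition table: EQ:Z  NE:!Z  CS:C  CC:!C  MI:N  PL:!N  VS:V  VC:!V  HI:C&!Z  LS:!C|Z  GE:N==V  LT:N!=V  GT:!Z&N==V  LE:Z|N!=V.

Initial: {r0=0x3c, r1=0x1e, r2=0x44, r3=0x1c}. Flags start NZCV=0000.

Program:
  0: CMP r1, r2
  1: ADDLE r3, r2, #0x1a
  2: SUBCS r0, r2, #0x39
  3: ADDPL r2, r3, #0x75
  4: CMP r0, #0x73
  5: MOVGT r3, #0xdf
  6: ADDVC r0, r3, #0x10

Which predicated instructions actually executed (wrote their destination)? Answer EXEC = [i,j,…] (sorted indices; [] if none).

EXEC = [1,6]

[0] flags=1000 → (cmp)
[1] flags=1000 LE?T → r3=0x5e
[2] flags=1000 CS?F → skip
[3] flags=1000 PL?F → skip
[4] flags=1000 → (cmp)
[5] flags=1000 GT?F → skip
[6] flags=1000 VC?T → r0=0x6e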